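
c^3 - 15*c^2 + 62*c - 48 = (c - 8)*(c - 6)*(c - 1)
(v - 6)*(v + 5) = v^2 - v - 30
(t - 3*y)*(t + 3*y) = t^2 - 9*y^2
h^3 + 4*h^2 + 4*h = h*(h + 2)^2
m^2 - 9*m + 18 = (m - 6)*(m - 3)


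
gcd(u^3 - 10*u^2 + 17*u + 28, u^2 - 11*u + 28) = u^2 - 11*u + 28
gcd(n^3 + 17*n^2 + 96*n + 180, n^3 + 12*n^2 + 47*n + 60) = n + 5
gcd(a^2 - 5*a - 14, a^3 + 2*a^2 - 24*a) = 1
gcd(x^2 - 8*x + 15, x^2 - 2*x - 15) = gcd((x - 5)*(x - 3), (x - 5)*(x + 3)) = x - 5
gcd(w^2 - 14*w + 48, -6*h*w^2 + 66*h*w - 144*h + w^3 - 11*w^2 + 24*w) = w - 8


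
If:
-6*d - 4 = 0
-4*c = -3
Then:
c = 3/4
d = -2/3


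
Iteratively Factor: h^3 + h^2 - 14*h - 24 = (h - 4)*(h^2 + 5*h + 6) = (h - 4)*(h + 2)*(h + 3)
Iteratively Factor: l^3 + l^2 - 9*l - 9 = (l + 3)*(l^2 - 2*l - 3) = (l + 1)*(l + 3)*(l - 3)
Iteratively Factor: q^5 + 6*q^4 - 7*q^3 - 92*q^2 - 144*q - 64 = (q - 4)*(q^4 + 10*q^3 + 33*q^2 + 40*q + 16) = (q - 4)*(q + 1)*(q^3 + 9*q^2 + 24*q + 16) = (q - 4)*(q + 1)*(q + 4)*(q^2 + 5*q + 4) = (q - 4)*(q + 1)*(q + 4)^2*(q + 1)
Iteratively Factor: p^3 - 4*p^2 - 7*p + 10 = (p + 2)*(p^2 - 6*p + 5) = (p - 5)*(p + 2)*(p - 1)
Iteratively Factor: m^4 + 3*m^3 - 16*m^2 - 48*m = (m)*(m^3 + 3*m^2 - 16*m - 48) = m*(m + 4)*(m^2 - m - 12) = m*(m - 4)*(m + 4)*(m + 3)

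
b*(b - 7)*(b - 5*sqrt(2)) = b^3 - 5*sqrt(2)*b^2 - 7*b^2 + 35*sqrt(2)*b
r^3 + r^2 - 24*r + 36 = (r - 3)*(r - 2)*(r + 6)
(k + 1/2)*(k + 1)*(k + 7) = k^3 + 17*k^2/2 + 11*k + 7/2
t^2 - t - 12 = (t - 4)*(t + 3)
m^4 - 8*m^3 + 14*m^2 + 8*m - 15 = (m - 5)*(m - 3)*(m - 1)*(m + 1)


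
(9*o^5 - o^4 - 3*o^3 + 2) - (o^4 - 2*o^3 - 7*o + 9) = 9*o^5 - 2*o^4 - o^3 + 7*o - 7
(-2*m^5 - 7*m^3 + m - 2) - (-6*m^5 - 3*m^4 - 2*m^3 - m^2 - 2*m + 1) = 4*m^5 + 3*m^4 - 5*m^3 + m^2 + 3*m - 3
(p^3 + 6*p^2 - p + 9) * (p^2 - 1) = p^5 + 6*p^4 - 2*p^3 + 3*p^2 + p - 9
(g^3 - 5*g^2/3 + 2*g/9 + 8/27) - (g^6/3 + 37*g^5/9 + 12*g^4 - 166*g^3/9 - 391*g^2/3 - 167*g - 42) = -g^6/3 - 37*g^5/9 - 12*g^4 + 175*g^3/9 + 386*g^2/3 + 1505*g/9 + 1142/27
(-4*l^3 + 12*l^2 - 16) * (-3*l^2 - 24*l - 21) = 12*l^5 + 60*l^4 - 204*l^3 - 204*l^2 + 384*l + 336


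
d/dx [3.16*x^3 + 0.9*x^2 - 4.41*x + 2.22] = 9.48*x^2 + 1.8*x - 4.41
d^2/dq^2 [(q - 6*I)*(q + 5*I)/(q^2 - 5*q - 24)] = (q^3*(10 - 2*I) + 324*q^2 + q*(-900 - 144*I) + 4092 + 240*I)/(q^6 - 15*q^5 + 3*q^4 + 595*q^3 - 72*q^2 - 8640*q - 13824)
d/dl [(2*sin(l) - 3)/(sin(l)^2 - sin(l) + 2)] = (6*sin(l) + cos(2*l))*cos(l)/(sin(l)^2 - sin(l) + 2)^2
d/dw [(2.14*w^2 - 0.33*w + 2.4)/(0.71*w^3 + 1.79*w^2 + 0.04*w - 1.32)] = (-1.5194*w^4 + 0.468599999999999*w^3 - 4.4357*w^2 - 14.2416*w + 0.3396)/(0.5041*w^6 + 2.5418*w^5 + 3.2609*w^4 - 1.7312*w^3 - 4.724*w^2 - 0.1056*w + 1.7424)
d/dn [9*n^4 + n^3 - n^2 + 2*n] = 36*n^3 + 3*n^2 - 2*n + 2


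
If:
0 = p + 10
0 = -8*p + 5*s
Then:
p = -10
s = -16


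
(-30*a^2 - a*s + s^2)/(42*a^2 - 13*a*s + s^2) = (5*a + s)/(-7*a + s)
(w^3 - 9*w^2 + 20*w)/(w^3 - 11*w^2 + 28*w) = (w - 5)/(w - 7)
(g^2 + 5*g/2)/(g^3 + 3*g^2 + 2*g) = (g + 5/2)/(g^2 + 3*g + 2)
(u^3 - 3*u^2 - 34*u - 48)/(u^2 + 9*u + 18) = (u^2 - 6*u - 16)/(u + 6)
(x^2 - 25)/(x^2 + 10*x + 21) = (x^2 - 25)/(x^2 + 10*x + 21)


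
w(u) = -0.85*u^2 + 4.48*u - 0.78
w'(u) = 4.48 - 1.7*u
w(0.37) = 0.76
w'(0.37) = 3.85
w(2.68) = 5.12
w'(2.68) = -0.08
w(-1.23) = -7.58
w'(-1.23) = 6.57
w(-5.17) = -46.66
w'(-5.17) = 13.27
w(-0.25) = -1.95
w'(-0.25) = 4.90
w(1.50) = 4.03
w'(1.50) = 1.93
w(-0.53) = -3.39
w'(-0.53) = 5.38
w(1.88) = 4.64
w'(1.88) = 1.28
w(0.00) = -0.78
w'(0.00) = 4.48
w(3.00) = 5.01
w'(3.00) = -0.62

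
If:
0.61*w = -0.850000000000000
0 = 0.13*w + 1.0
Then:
No Solution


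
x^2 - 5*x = x*(x - 5)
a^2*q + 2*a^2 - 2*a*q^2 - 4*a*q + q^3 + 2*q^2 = (-a + q)^2*(q + 2)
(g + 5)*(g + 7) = g^2 + 12*g + 35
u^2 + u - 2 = (u - 1)*(u + 2)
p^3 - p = p*(p - 1)*(p + 1)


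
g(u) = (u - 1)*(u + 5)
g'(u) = 2*u + 4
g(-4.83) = -0.99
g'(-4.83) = -5.66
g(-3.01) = -7.98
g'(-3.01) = -2.02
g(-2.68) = -8.54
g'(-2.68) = -1.36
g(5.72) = 50.60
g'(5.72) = 15.44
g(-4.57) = -2.40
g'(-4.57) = -5.14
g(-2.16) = -8.97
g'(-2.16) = -0.32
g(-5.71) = 4.76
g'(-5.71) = -7.42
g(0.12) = -4.51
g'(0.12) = 4.24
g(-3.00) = -8.00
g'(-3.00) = -2.00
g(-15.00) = 160.00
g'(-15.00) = -26.00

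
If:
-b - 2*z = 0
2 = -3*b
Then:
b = -2/3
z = 1/3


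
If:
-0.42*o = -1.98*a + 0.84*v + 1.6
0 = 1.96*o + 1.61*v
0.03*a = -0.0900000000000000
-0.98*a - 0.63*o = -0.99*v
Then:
No Solution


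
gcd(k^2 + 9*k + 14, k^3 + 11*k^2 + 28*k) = k + 7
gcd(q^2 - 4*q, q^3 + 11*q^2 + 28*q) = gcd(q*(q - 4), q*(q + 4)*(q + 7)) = q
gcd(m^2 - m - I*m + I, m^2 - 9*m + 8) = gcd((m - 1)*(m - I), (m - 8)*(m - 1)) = m - 1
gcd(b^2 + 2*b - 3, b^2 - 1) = b - 1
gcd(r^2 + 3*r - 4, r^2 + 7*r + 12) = r + 4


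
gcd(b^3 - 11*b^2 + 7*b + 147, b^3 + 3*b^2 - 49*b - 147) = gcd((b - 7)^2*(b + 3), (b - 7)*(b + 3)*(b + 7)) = b^2 - 4*b - 21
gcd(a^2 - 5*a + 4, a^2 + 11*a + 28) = 1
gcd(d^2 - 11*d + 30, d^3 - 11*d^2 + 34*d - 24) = d - 6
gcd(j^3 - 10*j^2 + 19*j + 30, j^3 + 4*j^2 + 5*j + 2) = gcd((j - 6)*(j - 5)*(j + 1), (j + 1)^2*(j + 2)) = j + 1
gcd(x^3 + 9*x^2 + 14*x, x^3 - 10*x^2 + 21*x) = x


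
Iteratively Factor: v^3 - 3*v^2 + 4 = (v + 1)*(v^2 - 4*v + 4) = (v - 2)*(v + 1)*(v - 2)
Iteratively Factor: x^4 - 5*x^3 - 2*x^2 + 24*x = (x + 2)*(x^3 - 7*x^2 + 12*x) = (x - 4)*(x + 2)*(x^2 - 3*x) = x*(x - 4)*(x + 2)*(x - 3)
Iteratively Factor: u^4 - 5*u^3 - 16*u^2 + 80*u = (u + 4)*(u^3 - 9*u^2 + 20*u) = (u - 4)*(u + 4)*(u^2 - 5*u) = (u - 5)*(u - 4)*(u + 4)*(u)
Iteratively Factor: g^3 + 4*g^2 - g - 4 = (g + 4)*(g^2 - 1) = (g - 1)*(g + 4)*(g + 1)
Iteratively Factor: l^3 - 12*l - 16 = (l + 2)*(l^2 - 2*l - 8) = (l - 4)*(l + 2)*(l + 2)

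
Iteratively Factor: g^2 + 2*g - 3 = (g + 3)*(g - 1)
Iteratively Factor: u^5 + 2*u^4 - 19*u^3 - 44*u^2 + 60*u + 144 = (u - 2)*(u^4 + 4*u^3 - 11*u^2 - 66*u - 72) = (u - 2)*(u + 3)*(u^3 + u^2 - 14*u - 24) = (u - 4)*(u - 2)*(u + 3)*(u^2 + 5*u + 6) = (u - 4)*(u - 2)*(u + 3)^2*(u + 2)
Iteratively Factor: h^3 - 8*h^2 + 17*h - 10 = (h - 2)*(h^2 - 6*h + 5) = (h - 2)*(h - 1)*(h - 5)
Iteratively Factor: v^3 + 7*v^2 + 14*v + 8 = (v + 4)*(v^2 + 3*v + 2) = (v + 2)*(v + 4)*(v + 1)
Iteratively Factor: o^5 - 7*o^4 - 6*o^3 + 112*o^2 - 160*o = (o - 5)*(o^4 - 2*o^3 - 16*o^2 + 32*o) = (o - 5)*(o - 4)*(o^3 + 2*o^2 - 8*o) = (o - 5)*(o - 4)*(o - 2)*(o^2 + 4*o) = (o - 5)*(o - 4)*(o - 2)*(o + 4)*(o)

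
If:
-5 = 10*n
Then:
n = -1/2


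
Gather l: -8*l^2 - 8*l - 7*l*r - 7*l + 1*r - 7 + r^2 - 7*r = -8*l^2 + l*(-7*r - 15) + r^2 - 6*r - 7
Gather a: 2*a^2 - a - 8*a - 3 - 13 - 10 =2*a^2 - 9*a - 26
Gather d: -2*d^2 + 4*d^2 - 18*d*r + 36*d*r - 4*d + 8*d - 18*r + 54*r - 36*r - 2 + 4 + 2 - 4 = 2*d^2 + d*(18*r + 4)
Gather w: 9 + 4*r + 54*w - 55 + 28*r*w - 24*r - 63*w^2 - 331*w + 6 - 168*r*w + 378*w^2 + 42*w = -20*r + 315*w^2 + w*(-140*r - 235) - 40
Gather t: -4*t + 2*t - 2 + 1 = -2*t - 1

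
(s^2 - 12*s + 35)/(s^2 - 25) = (s - 7)/(s + 5)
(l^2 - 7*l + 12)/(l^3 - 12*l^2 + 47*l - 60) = 1/(l - 5)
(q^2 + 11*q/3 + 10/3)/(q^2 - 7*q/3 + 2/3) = (3*q^2 + 11*q + 10)/(3*q^2 - 7*q + 2)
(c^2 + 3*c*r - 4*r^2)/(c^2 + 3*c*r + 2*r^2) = (c^2 + 3*c*r - 4*r^2)/(c^2 + 3*c*r + 2*r^2)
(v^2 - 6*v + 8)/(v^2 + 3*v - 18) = (v^2 - 6*v + 8)/(v^2 + 3*v - 18)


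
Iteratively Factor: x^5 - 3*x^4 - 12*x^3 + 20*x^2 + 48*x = (x)*(x^4 - 3*x^3 - 12*x^2 + 20*x + 48) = x*(x + 2)*(x^3 - 5*x^2 - 2*x + 24) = x*(x - 3)*(x + 2)*(x^2 - 2*x - 8) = x*(x - 3)*(x + 2)^2*(x - 4)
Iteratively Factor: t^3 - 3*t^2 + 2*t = (t)*(t^2 - 3*t + 2) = t*(t - 1)*(t - 2)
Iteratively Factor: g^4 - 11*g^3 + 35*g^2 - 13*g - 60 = (g - 3)*(g^3 - 8*g^2 + 11*g + 20) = (g - 5)*(g - 3)*(g^2 - 3*g - 4) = (g - 5)*(g - 4)*(g - 3)*(g + 1)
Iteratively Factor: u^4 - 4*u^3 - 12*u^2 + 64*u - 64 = (u - 4)*(u^3 - 12*u + 16) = (u - 4)*(u + 4)*(u^2 - 4*u + 4) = (u - 4)*(u - 2)*(u + 4)*(u - 2)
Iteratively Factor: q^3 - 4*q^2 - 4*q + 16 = (q + 2)*(q^2 - 6*q + 8) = (q - 4)*(q + 2)*(q - 2)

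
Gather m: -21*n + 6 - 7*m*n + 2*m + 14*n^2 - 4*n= m*(2 - 7*n) + 14*n^2 - 25*n + 6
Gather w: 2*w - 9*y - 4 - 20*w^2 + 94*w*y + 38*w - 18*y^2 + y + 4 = -20*w^2 + w*(94*y + 40) - 18*y^2 - 8*y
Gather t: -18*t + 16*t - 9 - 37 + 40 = -2*t - 6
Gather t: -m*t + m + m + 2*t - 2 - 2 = 2*m + t*(2 - m) - 4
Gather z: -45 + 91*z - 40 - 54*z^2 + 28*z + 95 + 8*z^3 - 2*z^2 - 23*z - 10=8*z^3 - 56*z^2 + 96*z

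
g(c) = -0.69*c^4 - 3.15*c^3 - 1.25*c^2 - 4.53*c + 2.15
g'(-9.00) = 1264.56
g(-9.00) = -2289.07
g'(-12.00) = 3433.95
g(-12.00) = -8988.13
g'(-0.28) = -4.51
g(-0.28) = 3.39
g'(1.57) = -42.43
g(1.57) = -24.43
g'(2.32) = -95.66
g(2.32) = -74.41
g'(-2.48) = -14.35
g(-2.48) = 27.64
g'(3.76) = -294.24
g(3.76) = -337.91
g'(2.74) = -139.10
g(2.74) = -123.34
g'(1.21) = -26.28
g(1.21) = -12.22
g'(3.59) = -263.00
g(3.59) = -290.58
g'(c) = -2.76*c^3 - 9.45*c^2 - 2.5*c - 4.53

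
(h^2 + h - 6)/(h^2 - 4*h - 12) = (-h^2 - h + 6)/(-h^2 + 4*h + 12)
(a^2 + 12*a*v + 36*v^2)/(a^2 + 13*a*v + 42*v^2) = (a + 6*v)/(a + 7*v)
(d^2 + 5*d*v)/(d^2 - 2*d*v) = (d + 5*v)/(d - 2*v)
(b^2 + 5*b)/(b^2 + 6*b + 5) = b/(b + 1)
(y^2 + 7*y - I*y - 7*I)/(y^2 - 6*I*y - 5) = (y + 7)/(y - 5*I)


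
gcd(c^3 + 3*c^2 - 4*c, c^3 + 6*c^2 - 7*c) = c^2 - c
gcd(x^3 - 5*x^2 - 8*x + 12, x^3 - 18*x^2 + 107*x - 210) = x - 6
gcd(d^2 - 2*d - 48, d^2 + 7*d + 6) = d + 6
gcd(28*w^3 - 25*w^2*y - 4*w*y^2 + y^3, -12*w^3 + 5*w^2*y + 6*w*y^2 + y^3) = -4*w^2 + 3*w*y + y^2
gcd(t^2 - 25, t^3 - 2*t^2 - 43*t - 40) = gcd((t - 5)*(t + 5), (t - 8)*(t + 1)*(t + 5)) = t + 5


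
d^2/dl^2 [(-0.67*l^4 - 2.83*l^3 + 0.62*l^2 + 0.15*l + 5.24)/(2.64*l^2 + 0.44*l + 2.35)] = (-9.33926400000001*l^6 - 4.66963199999995*l^5 - 25.718352*l^4 + 23.58488*l^3 + 134.087124*l^2 - 62.834946*l - 56.451292)/(18.399744*l^6 + 9.199872*l^5 + 50.668992*l^4 + 16.463744*l^3 + 45.10308*l^2 + 7.2897*l + 12.977875)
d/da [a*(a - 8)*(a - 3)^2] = 4*a^3 - 42*a^2 + 114*a - 72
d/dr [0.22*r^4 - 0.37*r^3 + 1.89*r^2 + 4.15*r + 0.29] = 0.88*r^3 - 1.11*r^2 + 3.78*r + 4.15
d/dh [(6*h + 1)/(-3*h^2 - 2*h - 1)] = 2*(9*h^2 + 3*h - 2)/(9*h^4 + 12*h^3 + 10*h^2 + 4*h + 1)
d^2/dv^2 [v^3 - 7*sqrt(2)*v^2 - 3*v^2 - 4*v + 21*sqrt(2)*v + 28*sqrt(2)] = 6*v - 14*sqrt(2) - 6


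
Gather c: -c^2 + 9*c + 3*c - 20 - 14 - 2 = -c^2 + 12*c - 36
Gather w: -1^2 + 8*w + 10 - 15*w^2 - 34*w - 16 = -15*w^2 - 26*w - 7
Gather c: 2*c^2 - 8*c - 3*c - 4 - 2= 2*c^2 - 11*c - 6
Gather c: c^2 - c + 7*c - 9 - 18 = c^2 + 6*c - 27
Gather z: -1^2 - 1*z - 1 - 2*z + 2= -3*z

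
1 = 1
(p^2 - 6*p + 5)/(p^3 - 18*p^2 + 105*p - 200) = (p - 1)/(p^2 - 13*p + 40)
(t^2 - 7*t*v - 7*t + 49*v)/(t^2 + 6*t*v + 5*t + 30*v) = (t^2 - 7*t*v - 7*t + 49*v)/(t^2 + 6*t*v + 5*t + 30*v)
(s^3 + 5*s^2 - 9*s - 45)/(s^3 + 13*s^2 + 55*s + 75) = (s - 3)/(s + 5)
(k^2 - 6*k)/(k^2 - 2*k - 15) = k*(6 - k)/(-k^2 + 2*k + 15)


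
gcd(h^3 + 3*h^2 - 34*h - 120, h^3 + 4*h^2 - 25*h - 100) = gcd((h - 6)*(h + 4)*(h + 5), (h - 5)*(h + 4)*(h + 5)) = h^2 + 9*h + 20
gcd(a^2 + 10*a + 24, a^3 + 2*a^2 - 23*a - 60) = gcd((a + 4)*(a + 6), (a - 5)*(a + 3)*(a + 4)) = a + 4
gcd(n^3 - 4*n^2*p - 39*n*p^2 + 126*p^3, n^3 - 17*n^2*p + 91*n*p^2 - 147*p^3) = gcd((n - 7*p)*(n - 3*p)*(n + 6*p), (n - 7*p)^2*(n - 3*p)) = n^2 - 10*n*p + 21*p^2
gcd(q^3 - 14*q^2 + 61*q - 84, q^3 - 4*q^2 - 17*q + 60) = q - 3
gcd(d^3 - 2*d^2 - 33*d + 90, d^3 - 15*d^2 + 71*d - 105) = d^2 - 8*d + 15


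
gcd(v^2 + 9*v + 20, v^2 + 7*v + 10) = v + 5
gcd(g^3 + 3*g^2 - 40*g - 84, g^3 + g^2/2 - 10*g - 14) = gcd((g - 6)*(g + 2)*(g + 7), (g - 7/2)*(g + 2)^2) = g + 2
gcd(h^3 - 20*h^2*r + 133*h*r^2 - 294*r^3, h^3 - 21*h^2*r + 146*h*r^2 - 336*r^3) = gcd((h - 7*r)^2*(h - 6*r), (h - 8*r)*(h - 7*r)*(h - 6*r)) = h^2 - 13*h*r + 42*r^2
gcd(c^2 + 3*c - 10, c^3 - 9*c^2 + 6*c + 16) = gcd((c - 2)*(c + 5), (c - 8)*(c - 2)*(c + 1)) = c - 2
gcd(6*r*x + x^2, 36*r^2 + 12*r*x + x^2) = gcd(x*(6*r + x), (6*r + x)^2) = 6*r + x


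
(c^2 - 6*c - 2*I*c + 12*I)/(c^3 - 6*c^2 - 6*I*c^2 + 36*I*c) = (c - 2*I)/(c*(c - 6*I))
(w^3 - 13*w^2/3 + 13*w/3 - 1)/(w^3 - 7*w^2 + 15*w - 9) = (w - 1/3)/(w - 3)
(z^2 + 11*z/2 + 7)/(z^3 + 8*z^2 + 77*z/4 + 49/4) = 2*(z + 2)/(2*z^2 + 9*z + 7)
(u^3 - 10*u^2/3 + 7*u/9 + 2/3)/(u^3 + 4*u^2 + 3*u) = (9*u^3 - 30*u^2 + 7*u + 6)/(9*u*(u^2 + 4*u + 3))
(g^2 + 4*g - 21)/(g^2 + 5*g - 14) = (g - 3)/(g - 2)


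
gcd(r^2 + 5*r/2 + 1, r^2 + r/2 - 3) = r + 2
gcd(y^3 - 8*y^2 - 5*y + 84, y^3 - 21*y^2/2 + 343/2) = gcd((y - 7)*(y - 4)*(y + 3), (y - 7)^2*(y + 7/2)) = y - 7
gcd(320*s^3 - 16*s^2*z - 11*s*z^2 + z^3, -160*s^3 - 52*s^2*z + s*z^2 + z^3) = -40*s^2 - 3*s*z + z^2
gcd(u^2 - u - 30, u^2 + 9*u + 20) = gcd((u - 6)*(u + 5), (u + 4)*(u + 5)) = u + 5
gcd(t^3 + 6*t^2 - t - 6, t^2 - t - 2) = t + 1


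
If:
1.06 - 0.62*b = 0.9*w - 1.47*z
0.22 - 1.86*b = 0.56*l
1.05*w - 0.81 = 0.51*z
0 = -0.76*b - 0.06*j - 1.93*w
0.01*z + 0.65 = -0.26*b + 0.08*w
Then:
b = -2.47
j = 35.09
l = 8.58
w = -0.12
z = -1.83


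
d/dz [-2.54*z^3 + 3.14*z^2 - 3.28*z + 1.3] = -7.62*z^2 + 6.28*z - 3.28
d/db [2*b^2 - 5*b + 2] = 4*b - 5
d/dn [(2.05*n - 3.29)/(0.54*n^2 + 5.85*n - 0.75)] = (-1.107*n^2 + 3.5532*n + 17.709)/(0.2916*n^4 + 6.318*n^3 + 33.4125*n^2 - 8.775*n + 0.5625)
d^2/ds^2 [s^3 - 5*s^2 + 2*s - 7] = 6*s - 10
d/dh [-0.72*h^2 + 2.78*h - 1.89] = 2.78 - 1.44*h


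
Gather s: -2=-2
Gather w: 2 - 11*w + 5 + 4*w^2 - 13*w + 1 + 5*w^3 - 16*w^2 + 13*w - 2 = 5*w^3 - 12*w^2 - 11*w + 6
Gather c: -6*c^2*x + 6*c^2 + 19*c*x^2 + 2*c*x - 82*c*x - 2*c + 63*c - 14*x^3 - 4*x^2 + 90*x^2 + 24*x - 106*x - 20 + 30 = c^2*(6 - 6*x) + c*(19*x^2 - 80*x + 61) - 14*x^3 + 86*x^2 - 82*x + 10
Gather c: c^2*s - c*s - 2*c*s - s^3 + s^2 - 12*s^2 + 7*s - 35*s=c^2*s - 3*c*s - s^3 - 11*s^2 - 28*s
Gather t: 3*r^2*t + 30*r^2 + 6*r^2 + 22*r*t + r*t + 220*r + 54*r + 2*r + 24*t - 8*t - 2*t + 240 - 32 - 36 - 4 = 36*r^2 + 276*r + t*(3*r^2 + 23*r + 14) + 168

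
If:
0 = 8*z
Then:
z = 0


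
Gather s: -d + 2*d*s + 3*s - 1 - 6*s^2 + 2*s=-d - 6*s^2 + s*(2*d + 5) - 1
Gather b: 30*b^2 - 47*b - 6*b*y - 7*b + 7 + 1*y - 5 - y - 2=30*b^2 + b*(-6*y - 54)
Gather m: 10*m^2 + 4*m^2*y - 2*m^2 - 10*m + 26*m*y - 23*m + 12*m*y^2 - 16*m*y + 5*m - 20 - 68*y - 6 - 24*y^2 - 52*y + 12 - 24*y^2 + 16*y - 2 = m^2*(4*y + 8) + m*(12*y^2 + 10*y - 28) - 48*y^2 - 104*y - 16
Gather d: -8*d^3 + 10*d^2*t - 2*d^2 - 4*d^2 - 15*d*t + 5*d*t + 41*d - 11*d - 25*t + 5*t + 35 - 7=-8*d^3 + d^2*(10*t - 6) + d*(30 - 10*t) - 20*t + 28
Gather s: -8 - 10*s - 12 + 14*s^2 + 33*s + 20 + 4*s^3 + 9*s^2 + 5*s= 4*s^3 + 23*s^2 + 28*s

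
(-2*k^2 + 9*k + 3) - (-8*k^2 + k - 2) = 6*k^2 + 8*k + 5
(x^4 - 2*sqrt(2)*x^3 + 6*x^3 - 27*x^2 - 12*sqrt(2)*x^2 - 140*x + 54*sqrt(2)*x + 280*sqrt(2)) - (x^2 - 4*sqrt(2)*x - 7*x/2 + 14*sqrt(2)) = x^4 - 2*sqrt(2)*x^3 + 6*x^3 - 28*x^2 - 12*sqrt(2)*x^2 - 273*x/2 + 58*sqrt(2)*x + 266*sqrt(2)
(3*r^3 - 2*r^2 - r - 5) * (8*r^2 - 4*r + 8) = 24*r^5 - 28*r^4 + 24*r^3 - 52*r^2 + 12*r - 40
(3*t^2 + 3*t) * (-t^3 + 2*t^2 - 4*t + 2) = -3*t^5 + 3*t^4 - 6*t^3 - 6*t^2 + 6*t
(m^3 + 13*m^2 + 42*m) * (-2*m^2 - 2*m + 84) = -2*m^5 - 28*m^4 - 26*m^3 + 1008*m^2 + 3528*m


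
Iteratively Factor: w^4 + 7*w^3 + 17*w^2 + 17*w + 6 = (w + 3)*(w^3 + 4*w^2 + 5*w + 2) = (w + 1)*(w + 3)*(w^2 + 3*w + 2) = (w + 1)*(w + 2)*(w + 3)*(w + 1)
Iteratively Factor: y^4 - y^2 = (y)*(y^3 - y) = y^2*(y^2 - 1) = y^2*(y + 1)*(y - 1)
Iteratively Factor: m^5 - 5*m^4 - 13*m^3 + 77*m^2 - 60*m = (m + 4)*(m^4 - 9*m^3 + 23*m^2 - 15*m) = (m - 3)*(m + 4)*(m^3 - 6*m^2 + 5*m) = m*(m - 3)*(m + 4)*(m^2 - 6*m + 5) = m*(m - 3)*(m - 1)*(m + 4)*(m - 5)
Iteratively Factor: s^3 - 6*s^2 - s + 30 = (s + 2)*(s^2 - 8*s + 15) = (s - 3)*(s + 2)*(s - 5)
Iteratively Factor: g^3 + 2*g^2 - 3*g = (g)*(g^2 + 2*g - 3) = g*(g + 3)*(g - 1)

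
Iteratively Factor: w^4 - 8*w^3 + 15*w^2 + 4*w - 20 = (w - 5)*(w^3 - 3*w^2 + 4) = (w - 5)*(w + 1)*(w^2 - 4*w + 4) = (w - 5)*(w - 2)*(w + 1)*(w - 2)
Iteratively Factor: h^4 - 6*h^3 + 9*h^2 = (h - 3)*(h^3 - 3*h^2) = h*(h - 3)*(h^2 - 3*h) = h*(h - 3)^2*(h)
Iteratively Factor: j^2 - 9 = (j - 3)*(j + 3)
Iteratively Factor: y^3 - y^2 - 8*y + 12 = (y - 2)*(y^2 + y - 6) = (y - 2)^2*(y + 3)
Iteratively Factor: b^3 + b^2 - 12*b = (b - 3)*(b^2 + 4*b) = (b - 3)*(b + 4)*(b)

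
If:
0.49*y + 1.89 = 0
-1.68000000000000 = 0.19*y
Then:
No Solution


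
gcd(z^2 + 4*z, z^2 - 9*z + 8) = 1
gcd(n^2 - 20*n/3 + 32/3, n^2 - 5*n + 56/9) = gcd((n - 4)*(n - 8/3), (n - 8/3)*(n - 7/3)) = n - 8/3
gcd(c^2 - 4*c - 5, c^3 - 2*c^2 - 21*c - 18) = c + 1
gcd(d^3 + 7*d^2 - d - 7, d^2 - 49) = d + 7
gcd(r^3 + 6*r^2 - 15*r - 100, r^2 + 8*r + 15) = r + 5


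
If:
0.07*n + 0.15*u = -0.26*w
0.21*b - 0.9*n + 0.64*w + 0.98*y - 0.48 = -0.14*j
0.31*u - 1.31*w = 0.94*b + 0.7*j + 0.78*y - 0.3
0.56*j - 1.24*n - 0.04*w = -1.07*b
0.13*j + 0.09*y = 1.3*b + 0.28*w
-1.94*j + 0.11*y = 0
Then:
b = 0.10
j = 0.04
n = 0.11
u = 0.30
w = -0.20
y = 0.69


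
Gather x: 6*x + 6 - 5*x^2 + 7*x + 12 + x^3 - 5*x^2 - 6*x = x^3 - 10*x^2 + 7*x + 18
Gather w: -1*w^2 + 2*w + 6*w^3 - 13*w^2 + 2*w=6*w^3 - 14*w^2 + 4*w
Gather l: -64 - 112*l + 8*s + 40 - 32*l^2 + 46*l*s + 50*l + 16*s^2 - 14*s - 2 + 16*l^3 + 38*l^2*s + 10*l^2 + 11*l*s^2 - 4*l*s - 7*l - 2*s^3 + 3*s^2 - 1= 16*l^3 + l^2*(38*s - 22) + l*(11*s^2 + 42*s - 69) - 2*s^3 + 19*s^2 - 6*s - 27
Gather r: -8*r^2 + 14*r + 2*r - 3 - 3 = -8*r^2 + 16*r - 6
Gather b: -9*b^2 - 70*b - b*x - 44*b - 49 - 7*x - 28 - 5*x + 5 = -9*b^2 + b*(-x - 114) - 12*x - 72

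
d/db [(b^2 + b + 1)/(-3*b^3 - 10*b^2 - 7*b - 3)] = (3*b^4 + 6*b^3 + 12*b^2 + 14*b + 4)/(9*b^6 + 60*b^5 + 142*b^4 + 158*b^3 + 109*b^2 + 42*b + 9)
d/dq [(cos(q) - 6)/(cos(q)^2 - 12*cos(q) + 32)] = (cos(q)^2 - 12*cos(q) + 40)*sin(q)/(cos(q)^2 - 12*cos(q) + 32)^2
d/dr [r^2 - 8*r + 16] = 2*r - 8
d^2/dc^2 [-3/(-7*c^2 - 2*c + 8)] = 6*(-49*c^2 - 14*c + 4*(7*c + 1)^2 + 56)/(7*c^2 + 2*c - 8)^3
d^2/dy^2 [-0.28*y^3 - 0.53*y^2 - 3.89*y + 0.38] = -1.68*y - 1.06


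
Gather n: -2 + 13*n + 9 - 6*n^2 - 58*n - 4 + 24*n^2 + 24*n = 18*n^2 - 21*n + 3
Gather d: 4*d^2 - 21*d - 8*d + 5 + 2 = 4*d^2 - 29*d + 7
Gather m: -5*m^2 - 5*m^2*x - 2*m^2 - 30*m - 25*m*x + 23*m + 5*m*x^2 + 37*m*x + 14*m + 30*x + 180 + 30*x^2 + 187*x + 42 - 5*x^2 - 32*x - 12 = m^2*(-5*x - 7) + m*(5*x^2 + 12*x + 7) + 25*x^2 + 185*x + 210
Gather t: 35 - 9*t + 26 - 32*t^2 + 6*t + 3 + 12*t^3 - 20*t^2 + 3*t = 12*t^3 - 52*t^2 + 64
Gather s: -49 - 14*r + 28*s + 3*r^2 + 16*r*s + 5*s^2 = 3*r^2 - 14*r + 5*s^2 + s*(16*r + 28) - 49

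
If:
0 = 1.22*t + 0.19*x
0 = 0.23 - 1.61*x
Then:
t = -0.02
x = 0.14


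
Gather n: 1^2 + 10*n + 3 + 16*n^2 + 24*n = 16*n^2 + 34*n + 4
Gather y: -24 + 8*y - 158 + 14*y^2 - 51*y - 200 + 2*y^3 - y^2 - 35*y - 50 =2*y^3 + 13*y^2 - 78*y - 432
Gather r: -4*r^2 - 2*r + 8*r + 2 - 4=-4*r^2 + 6*r - 2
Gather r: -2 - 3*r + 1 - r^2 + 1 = -r^2 - 3*r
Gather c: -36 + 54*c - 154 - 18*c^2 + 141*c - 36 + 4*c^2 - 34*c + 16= -14*c^2 + 161*c - 210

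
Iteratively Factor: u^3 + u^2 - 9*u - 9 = (u + 1)*(u^2 - 9) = (u + 1)*(u + 3)*(u - 3)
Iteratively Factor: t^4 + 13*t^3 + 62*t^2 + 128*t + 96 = (t + 4)*(t^3 + 9*t^2 + 26*t + 24) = (t + 2)*(t + 4)*(t^2 + 7*t + 12) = (t + 2)*(t + 3)*(t + 4)*(t + 4)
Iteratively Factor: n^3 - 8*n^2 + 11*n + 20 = (n + 1)*(n^2 - 9*n + 20) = (n - 5)*(n + 1)*(n - 4)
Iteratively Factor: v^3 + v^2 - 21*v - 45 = (v + 3)*(v^2 - 2*v - 15) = (v + 3)^2*(v - 5)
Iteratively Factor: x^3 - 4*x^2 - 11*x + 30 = (x - 2)*(x^2 - 2*x - 15) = (x - 5)*(x - 2)*(x + 3)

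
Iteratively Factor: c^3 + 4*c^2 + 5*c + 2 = (c + 1)*(c^2 + 3*c + 2) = (c + 1)*(c + 2)*(c + 1)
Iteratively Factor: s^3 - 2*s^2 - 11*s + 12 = (s - 1)*(s^2 - s - 12) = (s - 4)*(s - 1)*(s + 3)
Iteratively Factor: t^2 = (t)*(t)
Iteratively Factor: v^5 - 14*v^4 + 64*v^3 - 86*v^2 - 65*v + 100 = (v - 1)*(v^4 - 13*v^3 + 51*v^2 - 35*v - 100) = (v - 5)*(v - 1)*(v^3 - 8*v^2 + 11*v + 20) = (v - 5)^2*(v - 1)*(v^2 - 3*v - 4) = (v - 5)^2*(v - 1)*(v + 1)*(v - 4)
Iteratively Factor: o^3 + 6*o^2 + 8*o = (o)*(o^2 + 6*o + 8) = o*(o + 2)*(o + 4)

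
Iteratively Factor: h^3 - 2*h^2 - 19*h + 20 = (h - 1)*(h^2 - h - 20) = (h - 1)*(h + 4)*(h - 5)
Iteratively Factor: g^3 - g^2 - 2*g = (g)*(g^2 - g - 2) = g*(g + 1)*(g - 2)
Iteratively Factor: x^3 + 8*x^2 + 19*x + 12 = (x + 1)*(x^2 + 7*x + 12) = (x + 1)*(x + 3)*(x + 4)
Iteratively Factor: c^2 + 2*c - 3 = (c + 3)*(c - 1)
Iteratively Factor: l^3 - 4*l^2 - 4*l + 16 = (l - 4)*(l^2 - 4) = (l - 4)*(l - 2)*(l + 2)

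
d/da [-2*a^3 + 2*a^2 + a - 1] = -6*a^2 + 4*a + 1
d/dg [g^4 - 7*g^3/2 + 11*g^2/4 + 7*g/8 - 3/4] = 4*g^3 - 21*g^2/2 + 11*g/2 + 7/8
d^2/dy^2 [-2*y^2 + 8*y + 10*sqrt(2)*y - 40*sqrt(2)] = -4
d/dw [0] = 0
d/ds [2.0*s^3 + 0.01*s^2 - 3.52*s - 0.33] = 6.0*s^2 + 0.02*s - 3.52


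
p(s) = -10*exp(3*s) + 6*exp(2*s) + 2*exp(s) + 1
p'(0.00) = -16.00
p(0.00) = -1.00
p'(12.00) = -129336628543664789.11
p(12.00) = -43112156536093662.63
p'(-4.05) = 0.04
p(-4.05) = 1.04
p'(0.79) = -258.26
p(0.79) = -72.44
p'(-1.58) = 0.66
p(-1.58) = 1.58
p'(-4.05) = 0.04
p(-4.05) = 1.04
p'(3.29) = -571540.01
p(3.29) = -189035.47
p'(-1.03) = 0.88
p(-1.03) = 2.02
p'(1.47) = -2232.40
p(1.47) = -699.50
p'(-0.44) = -1.75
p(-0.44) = 2.11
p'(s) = -30*exp(3*s) + 12*exp(2*s) + 2*exp(s)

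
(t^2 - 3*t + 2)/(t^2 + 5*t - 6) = (t - 2)/(t + 6)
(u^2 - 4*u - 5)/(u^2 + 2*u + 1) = (u - 5)/(u + 1)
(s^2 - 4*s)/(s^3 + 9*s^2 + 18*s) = (s - 4)/(s^2 + 9*s + 18)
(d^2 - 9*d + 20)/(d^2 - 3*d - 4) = (d - 5)/(d + 1)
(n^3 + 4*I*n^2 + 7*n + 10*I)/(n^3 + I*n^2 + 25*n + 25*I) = (n - 2*I)/(n - 5*I)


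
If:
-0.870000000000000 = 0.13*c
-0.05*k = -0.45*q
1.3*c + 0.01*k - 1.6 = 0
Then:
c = -6.69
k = 1030.00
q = 114.44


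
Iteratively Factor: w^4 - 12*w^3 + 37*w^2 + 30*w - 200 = (w - 5)*(w^3 - 7*w^2 + 2*w + 40) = (w - 5)*(w + 2)*(w^2 - 9*w + 20) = (w - 5)*(w - 4)*(w + 2)*(w - 5)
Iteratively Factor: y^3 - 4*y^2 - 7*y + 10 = (y + 2)*(y^2 - 6*y + 5) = (y - 5)*(y + 2)*(y - 1)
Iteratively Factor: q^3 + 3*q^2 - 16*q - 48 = (q + 3)*(q^2 - 16) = (q - 4)*(q + 3)*(q + 4)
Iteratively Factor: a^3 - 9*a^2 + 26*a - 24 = (a - 3)*(a^2 - 6*a + 8) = (a - 4)*(a - 3)*(a - 2)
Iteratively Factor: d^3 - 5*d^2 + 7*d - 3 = (d - 1)*(d^2 - 4*d + 3) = (d - 3)*(d - 1)*(d - 1)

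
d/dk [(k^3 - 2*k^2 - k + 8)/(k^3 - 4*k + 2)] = 2*(k^4 - 3*k^3 - 5*k^2 - 4*k + 15)/(k^6 - 8*k^4 + 4*k^3 + 16*k^2 - 16*k + 4)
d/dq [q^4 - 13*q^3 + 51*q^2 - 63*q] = 4*q^3 - 39*q^2 + 102*q - 63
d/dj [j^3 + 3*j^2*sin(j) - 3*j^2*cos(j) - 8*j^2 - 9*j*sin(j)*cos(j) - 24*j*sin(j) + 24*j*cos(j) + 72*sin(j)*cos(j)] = 3*sqrt(2)*j^2*sin(j + pi/4) + 3*j^2 - 18*j*sin(j) - 30*j*cos(j) - 9*j*cos(2*j) - 16*j - 9*sin(2*j)/2 + 72*cos(2*j) + 24*sqrt(2)*cos(j + pi/4)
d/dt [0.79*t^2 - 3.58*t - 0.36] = 1.58*t - 3.58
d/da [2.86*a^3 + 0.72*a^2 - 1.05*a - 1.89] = 8.58*a^2 + 1.44*a - 1.05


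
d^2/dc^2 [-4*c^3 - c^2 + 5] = -24*c - 2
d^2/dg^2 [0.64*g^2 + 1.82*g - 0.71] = 1.28000000000000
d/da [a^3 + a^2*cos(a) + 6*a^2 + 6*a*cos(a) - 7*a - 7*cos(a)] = -a^2*sin(a) + 3*a^2 - 6*a*sin(a) + 2*a*cos(a) + 12*a + 7*sin(a) + 6*cos(a) - 7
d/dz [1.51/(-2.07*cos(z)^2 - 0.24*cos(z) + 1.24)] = -(6.2514*cos(z) + 0.3624)*sin(z)/(2.07*cos(z)^2 + 0.24*cos(z) - 1.24)^2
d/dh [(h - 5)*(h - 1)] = 2*h - 6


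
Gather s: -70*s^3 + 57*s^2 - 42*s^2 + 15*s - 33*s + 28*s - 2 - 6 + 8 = -70*s^3 + 15*s^2 + 10*s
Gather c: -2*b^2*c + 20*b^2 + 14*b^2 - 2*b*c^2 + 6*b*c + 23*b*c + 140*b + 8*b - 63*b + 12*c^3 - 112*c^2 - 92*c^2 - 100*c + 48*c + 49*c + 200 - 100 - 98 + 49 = 34*b^2 + 85*b + 12*c^3 + c^2*(-2*b - 204) + c*(-2*b^2 + 29*b - 3) + 51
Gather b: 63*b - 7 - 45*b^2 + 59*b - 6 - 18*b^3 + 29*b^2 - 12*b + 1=-18*b^3 - 16*b^2 + 110*b - 12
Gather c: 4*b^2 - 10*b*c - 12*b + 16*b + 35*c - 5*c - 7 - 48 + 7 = 4*b^2 + 4*b + c*(30 - 10*b) - 48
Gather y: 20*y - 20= 20*y - 20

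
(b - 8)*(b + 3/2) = b^2 - 13*b/2 - 12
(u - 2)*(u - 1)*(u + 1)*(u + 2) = u^4 - 5*u^2 + 4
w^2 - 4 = (w - 2)*(w + 2)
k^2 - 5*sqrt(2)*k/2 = k*(k - 5*sqrt(2)/2)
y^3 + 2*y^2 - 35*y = y*(y - 5)*(y + 7)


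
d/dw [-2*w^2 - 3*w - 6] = -4*w - 3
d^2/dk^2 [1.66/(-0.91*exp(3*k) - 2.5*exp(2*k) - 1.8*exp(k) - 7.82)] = (-1.66*(2.73*exp(2*k) + 5.0*exp(k) + 1.8)*(5.46*exp(2*k) + 10.0*exp(k) + 3.6)*exp(k) + (13.5954*exp(2*k) + 16.6*exp(k) + 2.988)*(0.91*exp(3*k) + 2.5*exp(2*k) + 1.8*exp(k) + 7.82))*exp(k)/(0.91*exp(3*k) + 2.5*exp(2*k) + 1.8*exp(k) + 7.82)^3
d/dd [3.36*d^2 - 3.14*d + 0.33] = 6.72*d - 3.14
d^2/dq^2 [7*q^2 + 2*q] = 14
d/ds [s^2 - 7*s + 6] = 2*s - 7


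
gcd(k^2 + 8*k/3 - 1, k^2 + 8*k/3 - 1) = k^2 + 8*k/3 - 1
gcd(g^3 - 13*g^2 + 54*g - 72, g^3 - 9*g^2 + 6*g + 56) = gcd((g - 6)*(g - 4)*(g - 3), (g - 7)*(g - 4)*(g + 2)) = g - 4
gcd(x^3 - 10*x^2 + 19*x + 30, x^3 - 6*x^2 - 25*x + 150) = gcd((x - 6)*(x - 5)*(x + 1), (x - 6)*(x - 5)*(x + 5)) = x^2 - 11*x + 30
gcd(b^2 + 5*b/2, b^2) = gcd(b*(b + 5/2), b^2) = b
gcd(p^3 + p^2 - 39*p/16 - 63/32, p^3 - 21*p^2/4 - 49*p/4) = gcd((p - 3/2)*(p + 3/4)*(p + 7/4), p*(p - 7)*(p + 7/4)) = p + 7/4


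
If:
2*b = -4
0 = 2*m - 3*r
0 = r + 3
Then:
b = -2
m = -9/2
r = -3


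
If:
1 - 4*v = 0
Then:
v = 1/4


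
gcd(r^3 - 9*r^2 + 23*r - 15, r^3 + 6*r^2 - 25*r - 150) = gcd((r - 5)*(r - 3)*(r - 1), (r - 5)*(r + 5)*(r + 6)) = r - 5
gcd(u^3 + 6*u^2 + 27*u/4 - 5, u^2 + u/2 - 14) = u + 4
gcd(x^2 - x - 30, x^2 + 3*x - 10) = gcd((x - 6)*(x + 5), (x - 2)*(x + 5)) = x + 5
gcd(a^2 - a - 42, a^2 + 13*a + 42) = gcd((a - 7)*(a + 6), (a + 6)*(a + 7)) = a + 6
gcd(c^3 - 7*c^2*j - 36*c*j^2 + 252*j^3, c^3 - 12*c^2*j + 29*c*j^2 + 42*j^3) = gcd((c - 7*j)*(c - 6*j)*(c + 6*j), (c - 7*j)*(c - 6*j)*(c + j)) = c^2 - 13*c*j + 42*j^2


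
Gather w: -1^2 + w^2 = w^2 - 1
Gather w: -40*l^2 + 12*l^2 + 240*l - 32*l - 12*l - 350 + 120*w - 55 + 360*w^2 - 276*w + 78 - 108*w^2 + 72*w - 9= -28*l^2 + 196*l + 252*w^2 - 84*w - 336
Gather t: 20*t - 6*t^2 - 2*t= -6*t^2 + 18*t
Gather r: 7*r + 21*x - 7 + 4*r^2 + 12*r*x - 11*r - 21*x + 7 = 4*r^2 + r*(12*x - 4)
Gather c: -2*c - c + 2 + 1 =3 - 3*c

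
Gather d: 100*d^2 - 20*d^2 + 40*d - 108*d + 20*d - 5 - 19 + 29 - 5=80*d^2 - 48*d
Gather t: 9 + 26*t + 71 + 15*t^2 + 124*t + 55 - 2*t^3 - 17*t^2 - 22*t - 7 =-2*t^3 - 2*t^2 + 128*t + 128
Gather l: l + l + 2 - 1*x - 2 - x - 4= 2*l - 2*x - 4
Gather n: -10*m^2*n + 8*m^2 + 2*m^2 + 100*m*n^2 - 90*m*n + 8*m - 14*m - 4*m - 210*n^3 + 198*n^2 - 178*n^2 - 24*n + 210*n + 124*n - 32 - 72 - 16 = 10*m^2 - 10*m - 210*n^3 + n^2*(100*m + 20) + n*(-10*m^2 - 90*m + 310) - 120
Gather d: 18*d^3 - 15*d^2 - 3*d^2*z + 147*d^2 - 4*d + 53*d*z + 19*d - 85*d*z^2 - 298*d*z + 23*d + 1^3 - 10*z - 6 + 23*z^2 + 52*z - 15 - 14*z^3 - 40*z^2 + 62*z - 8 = 18*d^3 + d^2*(132 - 3*z) + d*(-85*z^2 - 245*z + 38) - 14*z^3 - 17*z^2 + 104*z - 28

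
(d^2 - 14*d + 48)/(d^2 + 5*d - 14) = (d^2 - 14*d + 48)/(d^2 + 5*d - 14)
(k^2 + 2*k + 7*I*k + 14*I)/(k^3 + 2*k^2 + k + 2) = (k + 7*I)/(k^2 + 1)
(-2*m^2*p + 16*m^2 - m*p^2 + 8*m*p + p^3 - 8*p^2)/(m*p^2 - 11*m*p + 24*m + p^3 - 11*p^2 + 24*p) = (-2*m + p)/(p - 3)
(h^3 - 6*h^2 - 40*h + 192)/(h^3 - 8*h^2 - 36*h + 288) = (h - 4)/(h - 6)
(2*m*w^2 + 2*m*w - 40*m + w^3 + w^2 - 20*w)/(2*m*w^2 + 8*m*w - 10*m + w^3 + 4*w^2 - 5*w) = (w - 4)/(w - 1)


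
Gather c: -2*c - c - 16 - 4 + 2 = -3*c - 18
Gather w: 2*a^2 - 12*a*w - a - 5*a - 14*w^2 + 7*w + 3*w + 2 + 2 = 2*a^2 - 6*a - 14*w^2 + w*(10 - 12*a) + 4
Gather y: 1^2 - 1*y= 1 - y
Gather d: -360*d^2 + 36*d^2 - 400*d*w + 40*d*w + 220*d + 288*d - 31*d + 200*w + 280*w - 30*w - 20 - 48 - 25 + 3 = -324*d^2 + d*(477 - 360*w) + 450*w - 90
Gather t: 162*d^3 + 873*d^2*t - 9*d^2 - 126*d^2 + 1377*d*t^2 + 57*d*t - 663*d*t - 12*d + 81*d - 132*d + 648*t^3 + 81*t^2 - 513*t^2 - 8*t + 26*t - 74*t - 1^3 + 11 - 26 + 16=162*d^3 - 135*d^2 - 63*d + 648*t^3 + t^2*(1377*d - 432) + t*(873*d^2 - 606*d - 56)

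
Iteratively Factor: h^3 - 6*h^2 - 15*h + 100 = (h - 5)*(h^2 - h - 20) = (h - 5)^2*(h + 4)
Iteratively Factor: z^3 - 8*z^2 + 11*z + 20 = (z - 5)*(z^2 - 3*z - 4) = (z - 5)*(z - 4)*(z + 1)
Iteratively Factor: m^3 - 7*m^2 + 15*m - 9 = (m - 3)*(m^2 - 4*m + 3) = (m - 3)*(m - 1)*(m - 3)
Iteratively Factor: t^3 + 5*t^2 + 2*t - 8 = (t - 1)*(t^2 + 6*t + 8) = (t - 1)*(t + 2)*(t + 4)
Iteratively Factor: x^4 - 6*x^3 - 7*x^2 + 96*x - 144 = (x - 4)*(x^3 - 2*x^2 - 15*x + 36) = (x - 4)*(x + 4)*(x^2 - 6*x + 9) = (x - 4)*(x - 3)*(x + 4)*(x - 3)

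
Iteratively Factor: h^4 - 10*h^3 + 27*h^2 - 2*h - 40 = (h - 5)*(h^3 - 5*h^2 + 2*h + 8) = (h - 5)*(h + 1)*(h^2 - 6*h + 8) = (h - 5)*(h - 2)*(h + 1)*(h - 4)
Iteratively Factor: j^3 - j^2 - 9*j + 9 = (j - 3)*(j^2 + 2*j - 3) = (j - 3)*(j + 3)*(j - 1)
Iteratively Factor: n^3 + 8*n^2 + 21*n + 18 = (n + 3)*(n^2 + 5*n + 6) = (n + 2)*(n + 3)*(n + 3)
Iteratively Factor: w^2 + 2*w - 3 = (w + 3)*(w - 1)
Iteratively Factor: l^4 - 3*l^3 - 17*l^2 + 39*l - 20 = (l - 5)*(l^3 + 2*l^2 - 7*l + 4) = (l - 5)*(l + 4)*(l^2 - 2*l + 1) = (l - 5)*(l - 1)*(l + 4)*(l - 1)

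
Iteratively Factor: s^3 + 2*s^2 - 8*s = (s - 2)*(s^2 + 4*s) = s*(s - 2)*(s + 4)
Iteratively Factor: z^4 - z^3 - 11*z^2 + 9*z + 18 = (z + 3)*(z^3 - 4*z^2 + z + 6) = (z + 1)*(z + 3)*(z^2 - 5*z + 6) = (z - 2)*(z + 1)*(z + 3)*(z - 3)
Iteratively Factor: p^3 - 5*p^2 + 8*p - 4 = (p - 2)*(p^2 - 3*p + 2) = (p - 2)*(p - 1)*(p - 2)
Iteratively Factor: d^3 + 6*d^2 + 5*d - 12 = (d - 1)*(d^2 + 7*d + 12) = (d - 1)*(d + 4)*(d + 3)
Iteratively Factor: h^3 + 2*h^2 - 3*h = (h + 3)*(h^2 - h) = h*(h + 3)*(h - 1)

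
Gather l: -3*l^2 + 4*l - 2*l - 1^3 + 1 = -3*l^2 + 2*l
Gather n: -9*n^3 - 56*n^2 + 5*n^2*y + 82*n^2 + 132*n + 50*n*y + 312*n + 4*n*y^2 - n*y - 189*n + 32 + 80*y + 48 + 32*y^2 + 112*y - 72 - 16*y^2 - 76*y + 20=-9*n^3 + n^2*(5*y + 26) + n*(4*y^2 + 49*y + 255) + 16*y^2 + 116*y + 28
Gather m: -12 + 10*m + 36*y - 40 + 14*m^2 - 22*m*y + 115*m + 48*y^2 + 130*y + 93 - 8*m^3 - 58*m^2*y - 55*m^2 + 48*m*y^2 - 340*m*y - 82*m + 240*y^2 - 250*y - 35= -8*m^3 + m^2*(-58*y - 41) + m*(48*y^2 - 362*y + 43) + 288*y^2 - 84*y + 6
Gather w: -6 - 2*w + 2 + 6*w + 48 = 4*w + 44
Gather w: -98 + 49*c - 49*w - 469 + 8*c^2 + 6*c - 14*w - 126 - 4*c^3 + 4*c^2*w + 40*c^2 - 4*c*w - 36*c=-4*c^3 + 48*c^2 + 19*c + w*(4*c^2 - 4*c - 63) - 693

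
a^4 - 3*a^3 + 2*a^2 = a^2*(a - 2)*(a - 1)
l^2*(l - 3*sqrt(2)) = l^3 - 3*sqrt(2)*l^2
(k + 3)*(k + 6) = k^2 + 9*k + 18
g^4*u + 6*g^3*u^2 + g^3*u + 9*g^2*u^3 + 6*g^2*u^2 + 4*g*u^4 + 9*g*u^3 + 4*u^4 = (g + u)^2*(g + 4*u)*(g*u + u)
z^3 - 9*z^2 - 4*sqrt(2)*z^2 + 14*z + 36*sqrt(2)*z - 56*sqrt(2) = (z - 7)*(z - 2)*(z - 4*sqrt(2))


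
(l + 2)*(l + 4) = l^2 + 6*l + 8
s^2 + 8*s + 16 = (s + 4)^2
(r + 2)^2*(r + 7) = r^3 + 11*r^2 + 32*r + 28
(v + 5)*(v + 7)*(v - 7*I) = v^3 + 12*v^2 - 7*I*v^2 + 35*v - 84*I*v - 245*I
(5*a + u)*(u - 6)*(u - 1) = 5*a*u^2 - 35*a*u + 30*a + u^3 - 7*u^2 + 6*u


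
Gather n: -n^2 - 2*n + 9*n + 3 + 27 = -n^2 + 7*n + 30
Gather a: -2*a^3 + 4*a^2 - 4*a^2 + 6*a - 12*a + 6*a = -2*a^3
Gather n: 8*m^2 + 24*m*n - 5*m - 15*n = 8*m^2 - 5*m + n*(24*m - 15)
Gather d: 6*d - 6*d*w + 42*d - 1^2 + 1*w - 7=d*(48 - 6*w) + w - 8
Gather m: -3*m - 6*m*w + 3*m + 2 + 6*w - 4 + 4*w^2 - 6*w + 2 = -6*m*w + 4*w^2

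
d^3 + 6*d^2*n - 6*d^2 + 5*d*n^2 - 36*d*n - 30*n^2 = (d - 6)*(d + n)*(d + 5*n)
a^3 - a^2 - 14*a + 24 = (a - 3)*(a - 2)*(a + 4)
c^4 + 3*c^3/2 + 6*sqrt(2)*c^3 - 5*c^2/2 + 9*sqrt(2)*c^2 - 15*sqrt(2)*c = c*(c - 1)*(c + 5/2)*(c + 6*sqrt(2))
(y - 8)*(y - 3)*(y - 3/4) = y^3 - 47*y^2/4 + 129*y/4 - 18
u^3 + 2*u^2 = u^2*(u + 2)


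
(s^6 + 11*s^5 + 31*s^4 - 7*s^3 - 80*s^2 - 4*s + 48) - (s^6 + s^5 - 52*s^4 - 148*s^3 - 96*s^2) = 10*s^5 + 83*s^4 + 141*s^3 + 16*s^2 - 4*s + 48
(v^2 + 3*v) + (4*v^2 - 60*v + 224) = 5*v^2 - 57*v + 224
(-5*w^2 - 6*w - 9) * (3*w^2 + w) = -15*w^4 - 23*w^3 - 33*w^2 - 9*w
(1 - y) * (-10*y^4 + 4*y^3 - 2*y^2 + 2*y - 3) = 10*y^5 - 14*y^4 + 6*y^3 - 4*y^2 + 5*y - 3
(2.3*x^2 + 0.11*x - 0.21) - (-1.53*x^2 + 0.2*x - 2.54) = 3.83*x^2 - 0.09*x + 2.33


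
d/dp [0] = 0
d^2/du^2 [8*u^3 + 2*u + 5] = 48*u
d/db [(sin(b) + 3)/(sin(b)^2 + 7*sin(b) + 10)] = (-6*sin(b) + cos(b)^2 - 12)*cos(b)/(sin(b)^2 + 7*sin(b) + 10)^2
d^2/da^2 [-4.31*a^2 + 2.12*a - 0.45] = -8.62000000000000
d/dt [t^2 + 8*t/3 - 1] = 2*t + 8/3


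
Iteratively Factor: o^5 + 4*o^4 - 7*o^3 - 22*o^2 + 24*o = (o - 2)*(o^4 + 6*o^3 + 5*o^2 - 12*o) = (o - 2)*(o + 4)*(o^3 + 2*o^2 - 3*o) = (o - 2)*(o + 3)*(o + 4)*(o^2 - o) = (o - 2)*(o - 1)*(o + 3)*(o + 4)*(o)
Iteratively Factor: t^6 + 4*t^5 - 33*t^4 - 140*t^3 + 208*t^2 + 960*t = (t + 4)*(t^5 - 33*t^3 - 8*t^2 + 240*t) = (t + 4)^2*(t^4 - 4*t^3 - 17*t^2 + 60*t) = t*(t + 4)^2*(t^3 - 4*t^2 - 17*t + 60) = t*(t - 3)*(t + 4)^2*(t^2 - t - 20) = t*(t - 5)*(t - 3)*(t + 4)^2*(t + 4)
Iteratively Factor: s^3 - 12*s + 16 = (s - 2)*(s^2 + 2*s - 8) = (s - 2)*(s + 4)*(s - 2)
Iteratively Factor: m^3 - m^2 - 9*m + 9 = (m + 3)*(m^2 - 4*m + 3) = (m - 3)*(m + 3)*(m - 1)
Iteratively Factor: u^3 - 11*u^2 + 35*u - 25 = (u - 5)*(u^2 - 6*u + 5) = (u - 5)^2*(u - 1)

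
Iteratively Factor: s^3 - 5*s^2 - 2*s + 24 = (s - 3)*(s^2 - 2*s - 8) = (s - 3)*(s + 2)*(s - 4)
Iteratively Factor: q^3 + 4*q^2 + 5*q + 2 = (q + 1)*(q^2 + 3*q + 2) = (q + 1)^2*(q + 2)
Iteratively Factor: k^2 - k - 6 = (k + 2)*(k - 3)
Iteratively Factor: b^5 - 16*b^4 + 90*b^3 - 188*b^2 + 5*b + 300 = (b - 4)*(b^4 - 12*b^3 + 42*b^2 - 20*b - 75) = (b - 4)*(b - 3)*(b^3 - 9*b^2 + 15*b + 25) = (b - 4)*(b - 3)*(b + 1)*(b^2 - 10*b + 25) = (b - 5)*(b - 4)*(b - 3)*(b + 1)*(b - 5)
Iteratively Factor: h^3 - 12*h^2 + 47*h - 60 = (h - 5)*(h^2 - 7*h + 12) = (h - 5)*(h - 3)*(h - 4)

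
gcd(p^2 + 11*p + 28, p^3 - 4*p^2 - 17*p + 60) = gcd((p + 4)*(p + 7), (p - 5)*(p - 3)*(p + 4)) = p + 4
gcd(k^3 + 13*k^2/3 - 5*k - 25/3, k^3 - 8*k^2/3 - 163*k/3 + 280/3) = k - 5/3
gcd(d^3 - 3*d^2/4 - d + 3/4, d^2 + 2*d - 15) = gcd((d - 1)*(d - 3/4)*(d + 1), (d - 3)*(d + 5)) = 1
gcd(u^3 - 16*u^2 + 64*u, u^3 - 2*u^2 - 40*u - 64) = u - 8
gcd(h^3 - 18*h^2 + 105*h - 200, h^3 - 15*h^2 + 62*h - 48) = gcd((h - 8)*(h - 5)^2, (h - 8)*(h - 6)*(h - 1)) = h - 8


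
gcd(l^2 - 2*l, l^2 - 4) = l - 2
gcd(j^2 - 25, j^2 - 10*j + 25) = j - 5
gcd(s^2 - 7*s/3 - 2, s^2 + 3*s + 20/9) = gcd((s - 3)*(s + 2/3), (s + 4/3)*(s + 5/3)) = 1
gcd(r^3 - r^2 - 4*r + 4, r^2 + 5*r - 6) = r - 1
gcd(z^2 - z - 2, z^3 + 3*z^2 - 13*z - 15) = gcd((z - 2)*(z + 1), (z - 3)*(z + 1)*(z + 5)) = z + 1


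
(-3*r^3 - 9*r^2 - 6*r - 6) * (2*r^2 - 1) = -6*r^5 - 18*r^4 - 9*r^3 - 3*r^2 + 6*r + 6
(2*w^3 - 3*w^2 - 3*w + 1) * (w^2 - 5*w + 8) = 2*w^5 - 13*w^4 + 28*w^3 - 8*w^2 - 29*w + 8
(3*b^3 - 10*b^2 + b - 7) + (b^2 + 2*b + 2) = 3*b^3 - 9*b^2 + 3*b - 5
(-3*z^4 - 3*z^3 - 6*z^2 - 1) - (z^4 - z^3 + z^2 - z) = -4*z^4 - 2*z^3 - 7*z^2 + z - 1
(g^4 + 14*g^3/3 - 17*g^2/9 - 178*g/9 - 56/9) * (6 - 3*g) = -3*g^5 - 8*g^4 + 101*g^3/3 + 48*g^2 - 100*g - 112/3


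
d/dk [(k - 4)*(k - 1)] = 2*k - 5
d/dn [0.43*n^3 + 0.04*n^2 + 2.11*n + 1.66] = 1.29*n^2 + 0.08*n + 2.11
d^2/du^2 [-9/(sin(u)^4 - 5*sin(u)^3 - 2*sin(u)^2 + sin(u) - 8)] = 9*(2*(-4*sin(u)*cos(u)^2 + 15*cos(u)^2 - 14)^2*cos(u)^2 + (-16*sin(u)^4 + 45*sin(u)^3 + 20*sin(u)^2 - 31*sin(u) - 4)*(-sin(u)^4 + 5*sin(u)^3 + 2*sin(u)^2 - sin(u) + 8))/(-sin(u)^4 + 5*sin(u)^3 + 2*sin(u)^2 - sin(u) + 8)^3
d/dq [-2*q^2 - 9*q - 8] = -4*q - 9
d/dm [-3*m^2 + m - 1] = 1 - 6*m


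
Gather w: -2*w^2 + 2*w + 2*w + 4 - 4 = -2*w^2 + 4*w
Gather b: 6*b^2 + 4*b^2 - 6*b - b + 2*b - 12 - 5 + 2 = 10*b^2 - 5*b - 15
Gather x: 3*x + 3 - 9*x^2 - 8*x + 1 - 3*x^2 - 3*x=-12*x^2 - 8*x + 4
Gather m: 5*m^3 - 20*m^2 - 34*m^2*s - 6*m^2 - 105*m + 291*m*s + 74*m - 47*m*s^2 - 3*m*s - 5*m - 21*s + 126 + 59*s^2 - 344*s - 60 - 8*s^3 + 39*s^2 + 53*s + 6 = 5*m^3 + m^2*(-34*s - 26) + m*(-47*s^2 + 288*s - 36) - 8*s^3 + 98*s^2 - 312*s + 72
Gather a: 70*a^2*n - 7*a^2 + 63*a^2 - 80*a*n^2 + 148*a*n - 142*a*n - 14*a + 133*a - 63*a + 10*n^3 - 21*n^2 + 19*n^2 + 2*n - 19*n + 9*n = a^2*(70*n + 56) + a*(-80*n^2 + 6*n + 56) + 10*n^3 - 2*n^2 - 8*n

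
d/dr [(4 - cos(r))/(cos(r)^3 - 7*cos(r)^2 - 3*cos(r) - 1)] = (-115*cos(r) + 19*cos(2*r) - cos(3*r) - 7)*sin(r)/(2*(-cos(r)^3 + 7*cos(r)^2 + 3*cos(r) + 1)^2)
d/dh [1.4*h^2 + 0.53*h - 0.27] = 2.8*h + 0.53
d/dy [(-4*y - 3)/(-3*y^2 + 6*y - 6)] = 2*(-2*y^2 - 3*y + 7)/(3*(y^4 - 4*y^3 + 8*y^2 - 8*y + 4))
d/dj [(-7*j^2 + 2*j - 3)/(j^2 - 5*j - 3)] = 3*(11*j^2 + 16*j - 7)/(j^4 - 10*j^3 + 19*j^2 + 30*j + 9)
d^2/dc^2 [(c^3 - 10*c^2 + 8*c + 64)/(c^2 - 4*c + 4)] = 8*(46 - 5*c)/(c^4 - 8*c^3 + 24*c^2 - 32*c + 16)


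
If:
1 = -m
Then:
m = -1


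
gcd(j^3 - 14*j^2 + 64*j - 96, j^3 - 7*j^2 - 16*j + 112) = j - 4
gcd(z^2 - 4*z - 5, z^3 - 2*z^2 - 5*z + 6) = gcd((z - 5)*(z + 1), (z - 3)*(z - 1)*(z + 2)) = 1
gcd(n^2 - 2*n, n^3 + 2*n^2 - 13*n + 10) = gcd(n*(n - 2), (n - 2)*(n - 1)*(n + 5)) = n - 2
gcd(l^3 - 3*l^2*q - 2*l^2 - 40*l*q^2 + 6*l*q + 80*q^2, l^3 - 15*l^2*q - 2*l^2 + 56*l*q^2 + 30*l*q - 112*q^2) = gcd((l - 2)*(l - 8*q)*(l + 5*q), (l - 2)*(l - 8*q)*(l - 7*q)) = -l^2 + 8*l*q + 2*l - 16*q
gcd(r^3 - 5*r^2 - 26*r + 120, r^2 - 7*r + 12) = r - 4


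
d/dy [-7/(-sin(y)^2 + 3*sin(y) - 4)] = 7*(3 - 2*sin(y))*cos(y)/(sin(y)^2 - 3*sin(y) + 4)^2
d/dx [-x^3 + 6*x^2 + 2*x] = -3*x^2 + 12*x + 2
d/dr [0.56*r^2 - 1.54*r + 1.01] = 1.12*r - 1.54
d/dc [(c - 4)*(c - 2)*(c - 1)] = 3*c^2 - 14*c + 14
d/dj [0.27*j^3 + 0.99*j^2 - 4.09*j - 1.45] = 0.81*j^2 + 1.98*j - 4.09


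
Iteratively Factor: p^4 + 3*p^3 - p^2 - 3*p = (p + 1)*(p^3 + 2*p^2 - 3*p) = (p - 1)*(p + 1)*(p^2 + 3*p) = p*(p - 1)*(p + 1)*(p + 3)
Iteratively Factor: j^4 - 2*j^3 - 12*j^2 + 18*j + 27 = (j - 3)*(j^3 + j^2 - 9*j - 9) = (j - 3)^2*(j^2 + 4*j + 3) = (j - 3)^2*(j + 1)*(j + 3)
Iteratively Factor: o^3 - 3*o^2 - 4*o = (o + 1)*(o^2 - 4*o) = (o - 4)*(o + 1)*(o)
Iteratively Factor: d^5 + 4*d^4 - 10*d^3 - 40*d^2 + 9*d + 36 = (d - 1)*(d^4 + 5*d^3 - 5*d^2 - 45*d - 36) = (d - 1)*(d + 1)*(d^3 + 4*d^2 - 9*d - 36) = (d - 1)*(d + 1)*(d + 3)*(d^2 + d - 12) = (d - 3)*(d - 1)*(d + 1)*(d + 3)*(d + 4)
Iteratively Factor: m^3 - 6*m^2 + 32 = (m - 4)*(m^2 - 2*m - 8) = (m - 4)^2*(m + 2)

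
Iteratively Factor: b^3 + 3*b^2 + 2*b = (b)*(b^2 + 3*b + 2) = b*(b + 2)*(b + 1)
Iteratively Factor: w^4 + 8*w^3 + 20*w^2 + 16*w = (w + 4)*(w^3 + 4*w^2 + 4*w) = (w + 2)*(w + 4)*(w^2 + 2*w) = w*(w + 2)*(w + 4)*(w + 2)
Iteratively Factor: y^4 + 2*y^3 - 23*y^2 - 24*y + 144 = (y + 4)*(y^3 - 2*y^2 - 15*y + 36) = (y + 4)^2*(y^2 - 6*y + 9) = (y - 3)*(y + 4)^2*(y - 3)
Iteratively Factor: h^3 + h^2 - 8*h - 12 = (h - 3)*(h^2 + 4*h + 4) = (h - 3)*(h + 2)*(h + 2)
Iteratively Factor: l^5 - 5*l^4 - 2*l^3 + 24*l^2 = (l)*(l^4 - 5*l^3 - 2*l^2 + 24*l) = l*(l - 3)*(l^3 - 2*l^2 - 8*l) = l*(l - 3)*(l + 2)*(l^2 - 4*l) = l*(l - 4)*(l - 3)*(l + 2)*(l)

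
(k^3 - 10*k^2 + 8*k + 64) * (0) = 0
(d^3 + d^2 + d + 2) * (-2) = -2*d^3 - 2*d^2 - 2*d - 4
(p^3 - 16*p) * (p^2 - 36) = p^5 - 52*p^3 + 576*p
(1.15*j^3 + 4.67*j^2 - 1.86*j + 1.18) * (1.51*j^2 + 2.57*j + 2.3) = 1.7365*j^5 + 10.0072*j^4 + 11.8383*j^3 + 7.7426*j^2 - 1.2454*j + 2.714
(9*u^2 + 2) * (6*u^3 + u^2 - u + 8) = 54*u^5 + 9*u^4 + 3*u^3 + 74*u^2 - 2*u + 16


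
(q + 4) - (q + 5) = -1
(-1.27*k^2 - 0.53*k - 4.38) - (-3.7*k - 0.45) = -1.27*k^2 + 3.17*k - 3.93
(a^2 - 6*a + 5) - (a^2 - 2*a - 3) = 8 - 4*a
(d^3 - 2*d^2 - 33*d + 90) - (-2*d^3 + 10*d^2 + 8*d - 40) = 3*d^3 - 12*d^2 - 41*d + 130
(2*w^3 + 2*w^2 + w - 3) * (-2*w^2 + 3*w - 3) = -4*w^5 + 2*w^4 - 2*w^3 + 3*w^2 - 12*w + 9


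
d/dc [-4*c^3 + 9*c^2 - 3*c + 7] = -12*c^2 + 18*c - 3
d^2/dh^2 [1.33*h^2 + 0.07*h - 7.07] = 2.66000000000000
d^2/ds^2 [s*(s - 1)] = 2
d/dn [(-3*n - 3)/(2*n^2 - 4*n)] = 3*(n^2 + 2*n - 2)/(2*n^2*(n^2 - 4*n + 4))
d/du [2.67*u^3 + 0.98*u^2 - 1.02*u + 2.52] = 8.01*u^2 + 1.96*u - 1.02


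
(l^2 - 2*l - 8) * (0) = 0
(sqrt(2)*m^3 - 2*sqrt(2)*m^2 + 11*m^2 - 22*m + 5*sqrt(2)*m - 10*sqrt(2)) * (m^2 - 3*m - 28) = sqrt(2)*m^5 - 5*sqrt(2)*m^4 + 11*m^4 - 55*m^3 - 17*sqrt(2)*m^3 - 242*m^2 + 31*sqrt(2)*m^2 - 110*sqrt(2)*m + 616*m + 280*sqrt(2)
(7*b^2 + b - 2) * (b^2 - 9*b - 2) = 7*b^4 - 62*b^3 - 25*b^2 + 16*b + 4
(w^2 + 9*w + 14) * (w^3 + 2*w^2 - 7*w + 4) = w^5 + 11*w^4 + 25*w^3 - 31*w^2 - 62*w + 56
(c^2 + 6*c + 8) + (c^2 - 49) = 2*c^2 + 6*c - 41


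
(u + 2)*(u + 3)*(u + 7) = u^3 + 12*u^2 + 41*u + 42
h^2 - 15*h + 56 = (h - 8)*(h - 7)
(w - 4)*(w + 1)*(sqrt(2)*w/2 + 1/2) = sqrt(2)*w^3/2 - 3*sqrt(2)*w^2/2 + w^2/2 - 2*sqrt(2)*w - 3*w/2 - 2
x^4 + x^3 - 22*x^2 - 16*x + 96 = (x - 4)*(x - 2)*(x + 3)*(x + 4)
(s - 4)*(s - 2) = s^2 - 6*s + 8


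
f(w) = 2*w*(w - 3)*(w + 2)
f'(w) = 2*w*(w - 3) + 2*w*(w + 2) + 2*(w - 3)*(w + 2)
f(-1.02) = 8.04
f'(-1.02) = -1.68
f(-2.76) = -24.16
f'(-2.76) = 44.75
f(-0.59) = 5.97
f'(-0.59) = -7.55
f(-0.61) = 6.12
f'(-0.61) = -7.33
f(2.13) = -15.31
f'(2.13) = 6.70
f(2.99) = -0.30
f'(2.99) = 29.68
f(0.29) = -3.60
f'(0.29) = -12.66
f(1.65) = -16.26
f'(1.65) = -2.26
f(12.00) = 3024.00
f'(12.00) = 804.00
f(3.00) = 0.00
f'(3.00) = 30.00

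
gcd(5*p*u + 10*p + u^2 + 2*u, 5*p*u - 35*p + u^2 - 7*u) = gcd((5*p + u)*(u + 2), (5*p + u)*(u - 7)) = 5*p + u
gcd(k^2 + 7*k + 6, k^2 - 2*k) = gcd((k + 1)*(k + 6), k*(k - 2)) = 1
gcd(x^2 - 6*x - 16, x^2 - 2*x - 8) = x + 2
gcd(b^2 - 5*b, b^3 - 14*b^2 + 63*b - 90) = b - 5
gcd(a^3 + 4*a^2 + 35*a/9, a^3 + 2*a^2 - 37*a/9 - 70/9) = a^2 + 4*a + 35/9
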